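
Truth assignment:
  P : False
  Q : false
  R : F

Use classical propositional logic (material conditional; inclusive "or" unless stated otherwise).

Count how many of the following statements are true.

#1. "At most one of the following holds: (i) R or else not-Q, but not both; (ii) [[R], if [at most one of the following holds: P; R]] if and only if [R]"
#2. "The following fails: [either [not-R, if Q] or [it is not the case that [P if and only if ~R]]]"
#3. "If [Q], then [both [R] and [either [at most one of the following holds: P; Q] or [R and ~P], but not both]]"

1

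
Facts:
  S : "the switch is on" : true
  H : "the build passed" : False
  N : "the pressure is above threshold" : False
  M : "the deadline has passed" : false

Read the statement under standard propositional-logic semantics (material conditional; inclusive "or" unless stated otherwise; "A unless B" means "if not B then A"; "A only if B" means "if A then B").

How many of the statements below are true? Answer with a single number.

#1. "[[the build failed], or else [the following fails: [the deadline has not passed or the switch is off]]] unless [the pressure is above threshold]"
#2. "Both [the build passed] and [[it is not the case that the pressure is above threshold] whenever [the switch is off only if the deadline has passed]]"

#1: Formalization: (~H | ~(~M | ~S)) | N

~H = ~F = T
~M = ~F = T
~S = ~T = F
~M | ~S = T | F = T
~(~M | ~S) = ~T = F
~H | ~(~M | ~S) = T | F = T
(~H | ~(~M | ~S)) | N = T | F = T
Thus #1 is true.

#2: Parsed as H & ((~S -> M) -> ~N)

~S = ~T = F
~S -> M = F -> F = T
~N = ~F = T
(~S -> M) -> ~N = T -> T = T
H & ((~S -> M) -> ~N) = F & T = F
Hence #2 is false.

Count: 1.

1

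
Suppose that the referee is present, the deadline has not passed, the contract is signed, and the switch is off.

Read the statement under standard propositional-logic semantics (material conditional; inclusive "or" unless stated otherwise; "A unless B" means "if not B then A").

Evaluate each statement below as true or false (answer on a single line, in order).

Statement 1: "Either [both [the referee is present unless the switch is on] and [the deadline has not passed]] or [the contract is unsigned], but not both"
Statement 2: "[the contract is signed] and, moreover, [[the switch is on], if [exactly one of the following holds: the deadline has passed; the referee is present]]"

Statement 1 T; Statement 2 F

Let P = "the referee is present" (True), S = "the switch is on" (False), Q = "the deadline has passed" (False), R = "the contract is signed" (True).

Statement 1: Formalization: ((P or S) and not Q) xor not R

P or S = True or False = True
not Q = not False = True
(P or S) and not Q = True and True = True
not R = not True = False
((P or S) and not Q) xor not R = True xor False = True
Thus Statement 1 is true.

Statement 2: Formalization: R and ((Q xor P) -> S)

Q xor P = False xor True = True
(Q xor P) -> S = True -> False = False
R and ((Q xor P) -> S) = True and False = False
Hence Statement 2 is false.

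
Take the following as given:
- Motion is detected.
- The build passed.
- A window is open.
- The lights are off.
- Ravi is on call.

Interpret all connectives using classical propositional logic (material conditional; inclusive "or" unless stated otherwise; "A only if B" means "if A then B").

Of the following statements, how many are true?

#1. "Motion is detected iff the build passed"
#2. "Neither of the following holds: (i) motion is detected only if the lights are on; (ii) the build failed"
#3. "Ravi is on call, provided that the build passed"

3

Let M = "motion is detected" (T), D = "the build passed" (T), H = "the lights are on" (F), Q = "Ravi is on call" (T).

#1: Parsed as M ↔ D

M ↔ D = T ↔ T = T
Thus #1 is true.

#2: In symbols: (M → H) ↓ ¬D

M → H = T → F = F
¬D = ¬T = F
(M → H) ↓ ¬D = F ↓ F = T
Thus #2 is true.

#3: Parsed as D → Q

D → Q = T → T = T
Thus #3 is true.

Count: 3.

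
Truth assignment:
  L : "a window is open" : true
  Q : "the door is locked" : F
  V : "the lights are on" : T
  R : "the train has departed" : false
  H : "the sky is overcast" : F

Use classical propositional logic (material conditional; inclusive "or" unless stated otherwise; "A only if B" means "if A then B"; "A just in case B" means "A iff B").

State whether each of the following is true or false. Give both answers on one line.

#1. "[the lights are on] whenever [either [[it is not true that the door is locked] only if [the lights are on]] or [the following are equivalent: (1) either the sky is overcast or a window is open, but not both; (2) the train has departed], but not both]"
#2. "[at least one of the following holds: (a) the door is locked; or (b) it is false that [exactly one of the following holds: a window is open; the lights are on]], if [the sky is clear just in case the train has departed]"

#1: Formalization: ((~Q -> V) xor ((H xor L) <-> R)) -> V

~Q = ~F = T
~Q -> V = T -> T = T
H xor L = F xor T = T
(H xor L) <-> R = T <-> F = F
(~Q -> V) xor ((H xor L) <-> R) = T xor F = T
((~Q -> V) xor ((H xor L) <-> R)) -> V = T -> T = T
So #1 is true.

#2: In symbols: (~H <-> R) -> (Q | ~(L xor V))

~H = ~F = T
~H <-> R = T <-> F = F
L xor V = T xor T = F
~(L xor V) = ~F = T
Q | ~(L xor V) = F | T = T
(~H <-> R) -> (Q | ~(L xor V)) = F -> T = T
Hence #2 is true.

#1 True / #2 True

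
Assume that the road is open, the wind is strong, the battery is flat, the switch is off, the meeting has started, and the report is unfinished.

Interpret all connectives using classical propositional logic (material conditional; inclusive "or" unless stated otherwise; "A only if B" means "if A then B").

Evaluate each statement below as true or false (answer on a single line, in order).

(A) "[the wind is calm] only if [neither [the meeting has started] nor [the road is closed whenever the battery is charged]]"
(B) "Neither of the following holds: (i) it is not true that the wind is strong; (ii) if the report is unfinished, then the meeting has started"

Let Q = "the wind is strong" (True), U = "the meeting has started" (True), R = "the battery is charged" (False), P = "the road is closed" (False), V = "the report is finished" (False).

(A): In symbols: not Q -> (U nor (R -> P))

not Q = not True = False
R -> P = False -> False = True
U nor (R -> P) = True nor True = False
not Q -> (U nor (R -> P)) = False -> False = True
Thus (A) is true.

(B): This is not Q nor (not V -> U).

not Q = not True = False
not V = not False = True
not V -> U = True -> True = True
not Q nor (not V -> U) = False nor True = False
Hence (B) is false.

(A) True; (B) False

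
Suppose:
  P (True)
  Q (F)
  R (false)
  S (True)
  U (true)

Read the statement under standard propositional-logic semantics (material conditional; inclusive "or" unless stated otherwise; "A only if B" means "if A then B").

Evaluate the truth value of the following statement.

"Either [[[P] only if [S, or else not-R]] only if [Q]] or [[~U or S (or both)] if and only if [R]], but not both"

False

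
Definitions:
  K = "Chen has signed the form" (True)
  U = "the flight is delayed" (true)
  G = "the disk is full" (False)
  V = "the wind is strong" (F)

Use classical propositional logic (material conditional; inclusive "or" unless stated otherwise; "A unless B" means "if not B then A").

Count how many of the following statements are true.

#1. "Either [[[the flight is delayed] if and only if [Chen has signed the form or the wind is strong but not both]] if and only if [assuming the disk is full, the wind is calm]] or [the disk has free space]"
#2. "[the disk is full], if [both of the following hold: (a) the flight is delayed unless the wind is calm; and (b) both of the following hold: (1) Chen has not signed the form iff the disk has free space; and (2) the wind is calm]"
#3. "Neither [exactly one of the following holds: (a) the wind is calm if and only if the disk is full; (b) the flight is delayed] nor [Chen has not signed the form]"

2

#1: In symbols: ((U ↔ (K ⊕ V)) ↔ (G → ¬V)) ∨ ¬G

K ⊕ V = T ⊕ F = T
U ↔ (K ⊕ V) = T ↔ T = T
¬V = ¬F = T
G → ¬V = F → T = T
(U ↔ (K ⊕ V)) ↔ (G → ¬V) = T ↔ T = T
¬G = ¬F = T
((U ↔ (K ⊕ V)) ↔ (G → ¬V)) ∨ ¬G = T ∨ T = T
Thus #1 is true.

#2: Formalization: ((U ∨ ¬V) ∧ ((¬K ↔ ¬G) ∧ ¬V)) → G

¬V = ¬F = T
U ∨ ¬V = T ∨ T = T
¬K = ¬T = F
¬G = ¬F = T
¬K ↔ ¬G = F ↔ T = F
¬V = ¬F = T
(¬K ↔ ¬G) ∧ ¬V = F ∧ T = F
(U ∨ ¬V) ∧ ((¬K ↔ ¬G) ∧ ¬V) = T ∧ F = F
((U ∨ ¬V) ∧ ((¬K ↔ ¬G) ∧ ¬V)) → G = F → F = T
Thus #2 is true.

#3: This is ((¬V ↔ G) ⊕ U) ↓ ¬K.

¬V = ¬F = T
¬V ↔ G = T ↔ F = F
(¬V ↔ G) ⊕ U = F ⊕ T = T
¬K = ¬T = F
((¬V ↔ G) ⊕ U) ↓ ¬K = T ↓ F = F
So #3 is false.

2 of the 3 statements are true (#1, #2).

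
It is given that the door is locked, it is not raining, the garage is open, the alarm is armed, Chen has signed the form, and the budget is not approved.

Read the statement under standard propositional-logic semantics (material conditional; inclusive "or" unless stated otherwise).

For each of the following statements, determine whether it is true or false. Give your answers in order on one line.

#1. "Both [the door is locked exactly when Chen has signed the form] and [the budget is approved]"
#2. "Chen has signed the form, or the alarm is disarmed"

Let P = "the door is locked" (True), U = "Chen has signed the form" (True), V = "the budget is approved" (False), S = "the alarm is armed" (True).

#1: Formalization: (P iff U) and V

P iff U = True iff True = True
(P iff U) and V = True and False = False
Hence #1 is false.

#2: In symbols: U or not S

not S = not True = False
U or not S = True or False = True
So #2 is true.

#1 false; #2 true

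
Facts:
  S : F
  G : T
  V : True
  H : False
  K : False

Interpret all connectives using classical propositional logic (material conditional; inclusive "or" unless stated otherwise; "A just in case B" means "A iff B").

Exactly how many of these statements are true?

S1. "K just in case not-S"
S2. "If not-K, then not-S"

S1: Formalization: K ↔ ¬S

¬S = ¬F = T
K ↔ ¬S = F ↔ T = F
So S1 is false.

S2: Parsed as ¬K → ¬S

¬K = ¬F = T
¬S = ¬F = T
¬K → ¬S = T → T = T
So S2 is true.

True statements: 1.

1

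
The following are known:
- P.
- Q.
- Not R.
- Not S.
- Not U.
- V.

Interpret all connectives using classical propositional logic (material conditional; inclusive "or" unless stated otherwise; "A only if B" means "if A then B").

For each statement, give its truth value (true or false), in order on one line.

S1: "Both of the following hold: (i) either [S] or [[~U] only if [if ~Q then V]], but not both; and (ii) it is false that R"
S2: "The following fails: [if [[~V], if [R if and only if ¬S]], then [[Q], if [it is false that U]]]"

S1: Parsed as (S xor (~U -> (~Q -> V))) & ~R

~U = ~F = T
~Q = ~T = F
~Q -> V = F -> T = T
~U -> (~Q -> V) = T -> T = T
S xor (~U -> (~Q -> V)) = F xor T = T
~R = ~F = T
(S xor (~U -> (~Q -> V))) & ~R = T & T = T
So S1 is true.

S2: In symbols: ~(((R <-> ~S) -> ~V) -> (~U -> Q))

~S = ~F = T
R <-> ~S = F <-> T = F
~V = ~T = F
(R <-> ~S) -> ~V = F -> F = T
~U = ~F = T
~U -> Q = T -> T = T
((R <-> ~S) -> ~V) -> (~U -> Q) = T -> T = T
~(((R <-> ~S) -> ~V) -> (~U -> Q)) = ~T = F
Hence S2 is false.

S1 True; S2 False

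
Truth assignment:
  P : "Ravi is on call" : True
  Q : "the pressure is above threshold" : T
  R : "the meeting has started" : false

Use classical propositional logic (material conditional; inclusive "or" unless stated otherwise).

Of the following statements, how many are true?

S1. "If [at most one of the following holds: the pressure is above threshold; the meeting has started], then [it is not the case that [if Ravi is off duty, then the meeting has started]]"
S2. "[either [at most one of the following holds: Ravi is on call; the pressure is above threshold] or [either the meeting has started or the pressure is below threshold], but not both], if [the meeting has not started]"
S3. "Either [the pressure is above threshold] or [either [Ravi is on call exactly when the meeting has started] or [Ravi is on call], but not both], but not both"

S1: Parsed as (Q ↑ R) → ¬(¬P → R)

Q ↑ R = T ↑ F = T
¬P = ¬T = F
¬P → R = F → F = T
¬(¬P → R) = ¬T = F
(Q ↑ R) → ¬(¬P → R) = T → F = F
So S1 is false.

S2: Formalization: ¬R → ((P ↑ Q) ⊕ (R ∨ ¬Q))

¬R = ¬F = T
P ↑ Q = T ↑ T = F
¬Q = ¬T = F
R ∨ ¬Q = F ∨ F = F
(P ↑ Q) ⊕ (R ∨ ¬Q) = F ⊕ F = F
¬R → ((P ↑ Q) ⊕ (R ∨ ¬Q)) = T → F = F
Thus S2 is false.

S3: This is Q ⊕ ((P ↔ R) ⊕ P).

P ↔ R = T ↔ F = F
(P ↔ R) ⊕ P = F ⊕ T = T
Q ⊕ ((P ↔ R) ⊕ P) = T ⊕ T = F
So S3 is false.

True statements: 0 (none).

0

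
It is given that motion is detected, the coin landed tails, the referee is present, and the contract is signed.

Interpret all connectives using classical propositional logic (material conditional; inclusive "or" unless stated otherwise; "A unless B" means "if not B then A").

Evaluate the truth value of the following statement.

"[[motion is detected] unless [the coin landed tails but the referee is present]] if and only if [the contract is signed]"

Let W = "motion is detected" (True), N = "the coin landed heads" (False), K = "the referee is present" (True), U = "the contract is signed" (True).
Formalization: (W or (not N and K)) iff U

not N = not False = True
not N and K = True and True = True
W or (not N and K) = True or True = True
(W or (not N and K)) iff U = True iff True = True

true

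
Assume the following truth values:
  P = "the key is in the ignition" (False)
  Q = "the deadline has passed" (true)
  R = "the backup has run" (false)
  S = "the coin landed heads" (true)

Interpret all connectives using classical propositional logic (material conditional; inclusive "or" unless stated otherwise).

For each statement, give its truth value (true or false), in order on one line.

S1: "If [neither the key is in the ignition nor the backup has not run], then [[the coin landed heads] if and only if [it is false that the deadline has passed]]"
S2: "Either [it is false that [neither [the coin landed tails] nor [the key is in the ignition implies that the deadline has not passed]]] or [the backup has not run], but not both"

S1: In symbols: (P ↓ ¬R) → (S ↔ ¬Q)

¬R = ¬F = T
P ↓ ¬R = F ↓ T = F
¬Q = ¬T = F
S ↔ ¬Q = T ↔ F = F
(P ↓ ¬R) → (S ↔ ¬Q) = F → F = T
Hence S1 is true.

S2: Parsed as ¬(¬S ↓ (P → ¬Q)) ⊕ ¬R

¬S = ¬T = F
¬Q = ¬T = F
P → ¬Q = F → F = T
¬S ↓ (P → ¬Q) = F ↓ T = F
¬(¬S ↓ (P → ¬Q)) = ¬F = T
¬R = ¬F = T
¬(¬S ↓ (P → ¬Q)) ⊕ ¬R = T ⊕ T = F
So S2 is false.

S1 T, S2 F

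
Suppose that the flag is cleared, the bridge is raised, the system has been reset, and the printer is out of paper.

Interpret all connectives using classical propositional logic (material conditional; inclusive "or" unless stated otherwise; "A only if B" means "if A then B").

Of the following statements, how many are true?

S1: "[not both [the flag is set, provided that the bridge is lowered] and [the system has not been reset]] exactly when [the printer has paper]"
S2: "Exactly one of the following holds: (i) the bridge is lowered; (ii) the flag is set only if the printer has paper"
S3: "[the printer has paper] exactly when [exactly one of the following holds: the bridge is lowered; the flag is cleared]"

1

Let K = "the bridge is raised" (T), H = "the flag is set" (F), U = "the system has been reset" (T), N = "the printer has paper" (F).

S1: Formalization: ((¬K → H) ↑ ¬U) ↔ N

¬K = ¬T = F
¬K → H = F → F = T
¬U = ¬T = F
(¬K → H) ↑ ¬U = T ↑ F = T
((¬K → H) ↑ ¬U) ↔ N = T ↔ F = F
Hence S1 is false.

S2: In symbols: ¬K ⊕ (H → N)

¬K = ¬T = F
H → N = F → F = T
¬K ⊕ (H → N) = F ⊕ T = T
Hence S2 is true.

S3: This is N ↔ (¬K ⊕ ¬H).

¬K = ¬T = F
¬H = ¬F = T
¬K ⊕ ¬H = F ⊕ T = T
N ↔ (¬K ⊕ ¬H) = F ↔ T = F
So S3 is false.

1 of the 3 statements is true.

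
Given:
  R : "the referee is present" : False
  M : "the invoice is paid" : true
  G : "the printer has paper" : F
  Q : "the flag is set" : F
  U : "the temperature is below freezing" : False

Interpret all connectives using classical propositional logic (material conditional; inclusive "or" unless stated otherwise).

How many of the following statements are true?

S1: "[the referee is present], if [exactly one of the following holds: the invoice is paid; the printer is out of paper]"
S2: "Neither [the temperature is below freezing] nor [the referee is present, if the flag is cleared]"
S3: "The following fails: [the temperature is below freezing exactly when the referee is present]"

S1: Formalization: (M ⊕ ¬G) → R

¬G = ¬F = T
M ⊕ ¬G = T ⊕ T = F
(M ⊕ ¬G) → R = F → F = T
Hence S1 is true.

S2: Formalization: U ↓ (¬Q → R)

¬Q = ¬F = T
¬Q → R = T → F = F
U ↓ (¬Q → R) = F ↓ F = T
So S2 is true.

S3: Parsed as ¬(U ↔ R)

U ↔ R = F ↔ F = T
¬(U ↔ R) = ¬T = F
Hence S3 is false.

True statements: 2.

2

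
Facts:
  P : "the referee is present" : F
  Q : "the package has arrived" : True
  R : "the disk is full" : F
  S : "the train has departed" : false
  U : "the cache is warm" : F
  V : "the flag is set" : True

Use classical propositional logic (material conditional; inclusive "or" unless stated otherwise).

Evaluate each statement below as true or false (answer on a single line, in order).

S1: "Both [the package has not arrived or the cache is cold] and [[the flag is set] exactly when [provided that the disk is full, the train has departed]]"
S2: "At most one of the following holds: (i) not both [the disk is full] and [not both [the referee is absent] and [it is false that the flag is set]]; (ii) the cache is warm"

S1 True; S2 True

S1: Parsed as (~Q | ~U) & (V <-> (R -> S))

~Q = ~T = F
~U = ~F = T
~Q | ~U = F | T = T
R -> S = F -> F = T
V <-> (R -> S) = T <-> T = T
(~Q | ~U) & (V <-> (R -> S)) = T & T = T
So S1 is true.

S2: Parsed as (R nand (~P nand ~V)) nand U

~P = ~F = T
~V = ~T = F
~P nand ~V = T nand F = T
R nand (~P nand ~V) = F nand T = T
(R nand (~P nand ~V)) nand U = T nand F = T
So S2 is true.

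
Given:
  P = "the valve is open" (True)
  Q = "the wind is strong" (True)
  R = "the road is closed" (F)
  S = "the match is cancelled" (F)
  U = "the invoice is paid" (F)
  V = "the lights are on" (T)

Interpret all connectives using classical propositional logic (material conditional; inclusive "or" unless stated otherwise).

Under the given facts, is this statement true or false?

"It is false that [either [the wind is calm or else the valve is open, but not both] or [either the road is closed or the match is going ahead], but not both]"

Values: Q=True, P=True, R=False, S=False.
In symbols: not ((not Q xor P) xor (R or not S))

not Q = not True = False
not Q xor P = False xor True = True
not S = not False = True
R or not S = False or True = True
(not Q xor P) xor (R or not S) = True xor True = False
not ((not Q xor P) xor (R or not S)) = not False = True

true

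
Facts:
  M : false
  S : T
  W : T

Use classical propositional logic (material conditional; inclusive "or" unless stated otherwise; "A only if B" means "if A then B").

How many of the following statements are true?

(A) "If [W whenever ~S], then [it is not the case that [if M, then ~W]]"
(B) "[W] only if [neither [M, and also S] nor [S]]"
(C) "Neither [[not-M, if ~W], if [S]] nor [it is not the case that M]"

(A): In symbols: (not S -> W) -> not (M -> not W)

not S = not True = False
not S -> W = False -> True = True
not W = not True = False
M -> not W = False -> False = True
not (M -> not W) = not True = False
(not S -> W) -> not (M -> not W) = True -> False = False
Hence (A) is false.

(B): In symbols: W -> ((M and S) nor S)

M and S = False and True = False
(M and S) nor S = False nor True = False
W -> ((M and S) nor S) = True -> False = False
Hence (B) is false.

(C): Parsed as (S -> (not W -> not M)) nor not M

not W = not True = False
not M = not False = True
not W -> not M = False -> True = True
S -> (not W -> not M) = True -> True = True
not M = not False = True
(S -> (not W -> not M)) nor not M = True nor True = False
So (C) is false.

Count: 0.

0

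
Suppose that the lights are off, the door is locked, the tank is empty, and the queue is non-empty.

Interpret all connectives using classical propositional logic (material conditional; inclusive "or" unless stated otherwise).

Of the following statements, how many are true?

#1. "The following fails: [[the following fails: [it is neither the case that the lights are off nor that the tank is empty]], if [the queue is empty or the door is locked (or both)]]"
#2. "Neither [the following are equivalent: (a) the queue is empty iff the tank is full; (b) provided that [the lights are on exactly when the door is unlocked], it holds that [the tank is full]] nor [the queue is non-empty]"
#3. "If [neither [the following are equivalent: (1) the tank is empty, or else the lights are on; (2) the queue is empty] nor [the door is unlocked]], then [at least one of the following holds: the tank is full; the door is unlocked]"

Let R = "the queue is empty" (F), L = "the door is locked" (T), G = "the lights are on" (F), W = "the tank is full" (F).

#1: Formalization: ~((R | L) -> ~(~G nor ~W))

R | L = F | T = T
~G = ~F = T
~W = ~F = T
~G nor ~W = T nor T = F
~(~G nor ~W) = ~F = T
(R | L) -> ~(~G nor ~W) = T -> T = T
~((R | L) -> ~(~G nor ~W)) = ~T = F
Thus #1 is false.

#2: Formalization: ((R <-> W) <-> ((G <-> ~L) -> W)) nor ~R

R <-> W = F <-> F = T
~L = ~T = F
G <-> ~L = F <-> F = T
(G <-> ~L) -> W = T -> F = F
(R <-> W) <-> ((G <-> ~L) -> W) = T <-> F = F
~R = ~F = T
((R <-> W) <-> ((G <-> ~L) -> W)) nor ~R = F nor T = F
Thus #2 is false.

#3: Parsed as (((~W | G) <-> R) nor ~L) -> (W | ~L)

~W = ~F = T
~W | G = T | F = T
(~W | G) <-> R = T <-> F = F
~L = ~T = F
((~W | G) <-> R) nor ~L = F nor F = T
~L = ~T = F
W | ~L = F | F = F
(((~W | G) <-> R) nor ~L) -> (W | ~L) = T -> F = F
Hence #3 is false.

Count: 0.

0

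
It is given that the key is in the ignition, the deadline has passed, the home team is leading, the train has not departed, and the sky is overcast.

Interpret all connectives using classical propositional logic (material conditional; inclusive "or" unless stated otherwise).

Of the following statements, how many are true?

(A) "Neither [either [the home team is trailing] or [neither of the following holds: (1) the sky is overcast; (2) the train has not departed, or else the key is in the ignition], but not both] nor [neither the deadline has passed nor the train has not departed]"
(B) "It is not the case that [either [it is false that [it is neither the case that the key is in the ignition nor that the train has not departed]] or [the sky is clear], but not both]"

Let R = "the home team is leading" (T), U = "the sky is overcast" (T), S = "the train has departed" (F), P = "the key is in the ignition" (T), Q = "the deadline has passed" (T).

(A): In symbols: (¬R ⊕ (U ↓ (¬S ∨ P))) ↓ (Q ↓ ¬S)

¬R = ¬T = F
¬S = ¬F = T
¬S ∨ P = T ∨ T = T
U ↓ (¬S ∨ P) = T ↓ T = F
¬R ⊕ (U ↓ (¬S ∨ P)) = F ⊕ F = F
¬S = ¬F = T
Q ↓ ¬S = T ↓ T = F
(¬R ⊕ (U ↓ (¬S ∨ P))) ↓ (Q ↓ ¬S) = F ↓ F = T
So (A) is true.

(B): Parsed as ¬(¬(P ↓ ¬S) ⊕ ¬U)

¬S = ¬F = T
P ↓ ¬S = T ↓ T = F
¬(P ↓ ¬S) = ¬F = T
¬U = ¬T = F
¬(P ↓ ¬S) ⊕ ¬U = T ⊕ F = T
¬(¬(P ↓ ¬S) ⊕ ¬U) = ¬T = F
Thus (B) is false.

Count: 1.

1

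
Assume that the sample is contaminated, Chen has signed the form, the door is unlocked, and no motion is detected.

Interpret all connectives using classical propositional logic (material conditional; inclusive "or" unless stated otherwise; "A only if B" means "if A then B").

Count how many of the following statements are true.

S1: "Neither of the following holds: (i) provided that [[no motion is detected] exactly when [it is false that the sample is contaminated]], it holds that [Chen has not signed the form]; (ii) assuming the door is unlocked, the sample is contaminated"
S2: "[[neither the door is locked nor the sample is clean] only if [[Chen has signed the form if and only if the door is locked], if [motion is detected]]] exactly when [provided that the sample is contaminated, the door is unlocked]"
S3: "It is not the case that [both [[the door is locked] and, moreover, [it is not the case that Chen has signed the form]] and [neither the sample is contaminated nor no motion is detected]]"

Let S = "motion is detected" (F), P = "the sample is contaminated" (T), Q = "Chen has signed the form" (T), R = "the door is locked" (F).

S1: Formalization: ((¬S ↔ ¬P) → ¬Q) ↓ (¬R → P)

¬S = ¬F = T
¬P = ¬T = F
¬S ↔ ¬P = T ↔ F = F
¬Q = ¬T = F
(¬S ↔ ¬P) → ¬Q = F → F = T
¬R = ¬F = T
¬R → P = T → T = T
((¬S ↔ ¬P) → ¬Q) ↓ (¬R → P) = T ↓ T = F
Hence S1 is false.

S2: Parsed as ((R ↓ ¬P) → (S → (Q ↔ R))) ↔ (P → ¬R)

¬P = ¬T = F
R ↓ ¬P = F ↓ F = T
Q ↔ R = T ↔ F = F
S → (Q ↔ R) = F → F = T
(R ↓ ¬P) → (S → (Q ↔ R)) = T → T = T
¬R = ¬F = T
P → ¬R = T → T = T
((R ↓ ¬P) → (S → (Q ↔ R))) ↔ (P → ¬R) = T ↔ T = T
Thus S2 is true.

S3: Parsed as ¬((R ∧ ¬Q) ∧ (P ↓ ¬S))

¬Q = ¬T = F
R ∧ ¬Q = F ∧ F = F
¬S = ¬F = T
P ↓ ¬S = T ↓ T = F
(R ∧ ¬Q) ∧ (P ↓ ¬S) = F ∧ F = F
¬((R ∧ ¬Q) ∧ (P ↓ ¬S)) = ¬F = T
Thus S3 is true.

2 of the 3 statements are true (S2, S3).

2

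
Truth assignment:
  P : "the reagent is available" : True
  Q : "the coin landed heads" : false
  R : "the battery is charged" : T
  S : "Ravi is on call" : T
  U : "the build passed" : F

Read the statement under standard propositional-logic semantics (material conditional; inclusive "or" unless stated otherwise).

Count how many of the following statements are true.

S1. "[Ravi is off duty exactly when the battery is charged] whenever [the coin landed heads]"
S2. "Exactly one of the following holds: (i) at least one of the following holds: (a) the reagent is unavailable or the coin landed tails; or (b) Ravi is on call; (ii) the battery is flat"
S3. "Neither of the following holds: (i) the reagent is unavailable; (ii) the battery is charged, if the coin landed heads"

2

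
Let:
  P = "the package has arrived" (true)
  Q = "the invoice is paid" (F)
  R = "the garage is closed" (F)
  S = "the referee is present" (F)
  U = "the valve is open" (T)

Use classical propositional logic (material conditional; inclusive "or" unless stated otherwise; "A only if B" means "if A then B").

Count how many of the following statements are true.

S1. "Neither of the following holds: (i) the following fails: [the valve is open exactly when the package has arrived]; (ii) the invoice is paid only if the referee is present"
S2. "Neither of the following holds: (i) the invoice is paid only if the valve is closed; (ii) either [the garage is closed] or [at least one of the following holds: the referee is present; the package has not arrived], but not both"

S1: Formalization: not (U iff P) nor (Q -> S)

U iff P = True iff True = True
not (U iff P) = not True = False
Q -> S = False -> False = True
not (U iff P) nor (Q -> S) = False nor True = False
Thus S1 is false.

S2: Parsed as (Q -> not U) nor (R xor (S or not P))

not U = not True = False
Q -> not U = False -> False = True
not P = not True = False
S or not P = False or False = False
R xor (S or not P) = False xor False = False
(Q -> not U) nor (R xor (S or not P)) = True nor False = False
Hence S2 is false.

Count: 0.

0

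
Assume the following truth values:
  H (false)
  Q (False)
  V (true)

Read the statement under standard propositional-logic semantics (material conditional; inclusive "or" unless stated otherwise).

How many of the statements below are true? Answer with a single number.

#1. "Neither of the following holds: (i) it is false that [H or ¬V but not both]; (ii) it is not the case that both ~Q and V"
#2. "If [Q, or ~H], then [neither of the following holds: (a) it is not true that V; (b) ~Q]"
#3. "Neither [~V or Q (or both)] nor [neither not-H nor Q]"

1

#1: Formalization: ~(H xor ~V) nor (~Q nand V)

~V = ~T = F
H xor ~V = F xor F = F
~(H xor ~V) = ~F = T
~Q = ~F = T
~Q nand V = T nand T = F
~(H xor ~V) nor (~Q nand V) = T nor F = F
So #1 is false.

#2: Parsed as (Q | ~H) -> (~V nor ~Q)

~H = ~F = T
Q | ~H = F | T = T
~V = ~T = F
~Q = ~F = T
~V nor ~Q = F nor T = F
(Q | ~H) -> (~V nor ~Q) = T -> F = F
Hence #2 is false.

#3: In symbols: (~V | Q) nor (~H nor Q)

~V = ~T = F
~V | Q = F | F = F
~H = ~F = T
~H nor Q = T nor F = F
(~V | Q) nor (~H nor Q) = F nor F = T
Hence #3 is true.

Count: 1.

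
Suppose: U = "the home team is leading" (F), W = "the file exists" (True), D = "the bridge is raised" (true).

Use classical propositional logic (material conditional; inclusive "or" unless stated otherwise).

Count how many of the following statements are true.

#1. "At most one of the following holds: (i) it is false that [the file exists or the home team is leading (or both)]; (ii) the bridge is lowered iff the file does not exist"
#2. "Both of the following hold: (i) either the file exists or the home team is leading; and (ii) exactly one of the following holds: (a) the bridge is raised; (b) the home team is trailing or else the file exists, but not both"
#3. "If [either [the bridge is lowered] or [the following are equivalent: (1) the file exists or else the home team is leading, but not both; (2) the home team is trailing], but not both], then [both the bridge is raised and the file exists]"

3

#1: In symbols: not (W or U) nand (not D iff not W)

W or U = True or False = True
not (W or U) = not True = False
not D = not True = False
not W = not True = False
not D iff not W = False iff False = True
not (W or U) nand (not D iff not W) = False nand True = True
So #1 is true.

#2: In symbols: (W or U) and (D xor (not U xor W))

W or U = True or False = True
not U = not False = True
not U xor W = True xor True = False
D xor (not U xor W) = True xor False = True
(W or U) and (D xor (not U xor W)) = True and True = True
So #2 is true.

#3: This is (not D xor ((W xor U) iff not U)) -> (D and W).

not D = not True = False
W xor U = True xor False = True
not U = not False = True
(W xor U) iff not U = True iff True = True
not D xor ((W xor U) iff not U) = False xor True = True
D and W = True and True = True
(not D xor ((W xor U) iff not U)) -> (D and W) = True -> True = True
Hence #3 is true.

True statements: 3.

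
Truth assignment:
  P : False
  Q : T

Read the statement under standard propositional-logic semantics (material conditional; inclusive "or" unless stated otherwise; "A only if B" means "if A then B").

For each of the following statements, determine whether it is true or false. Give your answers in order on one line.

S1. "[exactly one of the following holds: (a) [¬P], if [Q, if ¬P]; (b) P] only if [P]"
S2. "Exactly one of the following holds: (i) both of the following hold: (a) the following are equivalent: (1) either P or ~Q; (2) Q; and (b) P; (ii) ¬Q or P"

S1 false, S2 false

S1: Formalization: (((¬P → Q) → ¬P) ⊕ P) → P

¬P = ¬F = T
¬P → Q = T → T = T
¬P = ¬F = T
(¬P → Q) → ¬P = T → T = T
((¬P → Q) → ¬P) ⊕ P = T ⊕ F = T
(((¬P → Q) → ¬P) ⊕ P) → P = T → F = F
Thus S1 is false.

S2: This is (((P ∨ ¬Q) ↔ Q) ∧ P) ⊕ (¬Q ∨ P).

¬Q = ¬T = F
P ∨ ¬Q = F ∨ F = F
(P ∨ ¬Q) ↔ Q = F ↔ T = F
((P ∨ ¬Q) ↔ Q) ∧ P = F ∧ F = F
¬Q = ¬T = F
¬Q ∨ P = F ∨ F = F
(((P ∨ ¬Q) ↔ Q) ∧ P) ⊕ (¬Q ∨ P) = F ⊕ F = F
So S2 is false.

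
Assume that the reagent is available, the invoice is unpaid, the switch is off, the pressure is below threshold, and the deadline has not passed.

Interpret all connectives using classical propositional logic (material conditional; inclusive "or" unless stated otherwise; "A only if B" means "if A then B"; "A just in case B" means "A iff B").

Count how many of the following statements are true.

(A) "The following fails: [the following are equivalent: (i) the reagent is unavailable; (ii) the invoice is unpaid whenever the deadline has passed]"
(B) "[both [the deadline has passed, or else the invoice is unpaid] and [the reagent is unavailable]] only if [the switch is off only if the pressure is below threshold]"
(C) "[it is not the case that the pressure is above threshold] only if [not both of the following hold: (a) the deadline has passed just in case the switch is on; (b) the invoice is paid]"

Let P = "the reagent is available" (T), U = "the deadline has passed" (F), Q = "the invoice is paid" (F), R = "the switch is on" (F), S = "the pressure is above threshold" (F).

(A): In symbols: ~(~P <-> (U -> ~Q))

~P = ~T = F
~Q = ~F = T
U -> ~Q = F -> T = T
~P <-> (U -> ~Q) = F <-> T = F
~(~P <-> (U -> ~Q)) = ~F = T
So (A) is true.

(B): Parsed as ((U | ~Q) & ~P) -> (~R -> ~S)

~Q = ~F = T
U | ~Q = F | T = T
~P = ~T = F
(U | ~Q) & ~P = T & F = F
~R = ~F = T
~S = ~F = T
~R -> ~S = T -> T = T
((U | ~Q) & ~P) -> (~R -> ~S) = F -> T = T
So (B) is true.

(C): Parsed as ~S -> ((U <-> R) nand Q)

~S = ~F = T
U <-> R = F <-> F = T
(U <-> R) nand Q = T nand F = T
~S -> ((U <-> R) nand Q) = T -> T = T
Hence (C) is true.

3 of the 3 statements are true ((A), (B), (C)).

3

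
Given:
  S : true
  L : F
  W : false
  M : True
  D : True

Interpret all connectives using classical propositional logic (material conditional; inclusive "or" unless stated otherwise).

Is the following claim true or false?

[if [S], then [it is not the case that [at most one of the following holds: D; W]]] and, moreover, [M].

Parsed as (S → ¬(D ↑ W)) ∧ M

D ↑ W = T ↑ F = T
¬(D ↑ W) = ¬T = F
S → ¬(D ↑ W) = T → F = F
(S → ¬(D ↑ W)) ∧ M = F ∧ T = F

The statement is false.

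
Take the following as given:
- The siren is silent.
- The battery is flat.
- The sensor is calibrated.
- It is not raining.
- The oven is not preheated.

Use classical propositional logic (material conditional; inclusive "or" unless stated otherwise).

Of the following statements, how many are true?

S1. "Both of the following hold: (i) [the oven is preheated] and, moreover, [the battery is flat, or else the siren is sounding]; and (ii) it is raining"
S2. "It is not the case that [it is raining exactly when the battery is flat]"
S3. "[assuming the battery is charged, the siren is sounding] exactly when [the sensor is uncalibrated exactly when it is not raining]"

Let U = "the oven is preheated" (F), Q = "the battery is charged" (F), P = "the siren is sounding" (F), S = "it is raining" (F), R = "the sensor is calibrated" (T).

S1: Parsed as (U ∧ (¬Q ∨ P)) ∧ S

¬Q = ¬F = T
¬Q ∨ P = T ∨ F = T
U ∧ (¬Q ∨ P) = F ∧ T = F
(U ∧ (¬Q ∨ P)) ∧ S = F ∧ F = F
Thus S1 is false.

S2: This is ¬(S ↔ ¬Q).

¬Q = ¬F = T
S ↔ ¬Q = F ↔ T = F
¬(S ↔ ¬Q) = ¬F = T
Hence S2 is true.

S3: This is (Q → P) ↔ (¬R ↔ ¬S).

Q → P = F → F = T
¬R = ¬T = F
¬S = ¬F = T
¬R ↔ ¬S = F ↔ T = F
(Q → P) ↔ (¬R ↔ ¬S) = T ↔ F = F
Hence S3 is false.

True statements: 1 (S2).

1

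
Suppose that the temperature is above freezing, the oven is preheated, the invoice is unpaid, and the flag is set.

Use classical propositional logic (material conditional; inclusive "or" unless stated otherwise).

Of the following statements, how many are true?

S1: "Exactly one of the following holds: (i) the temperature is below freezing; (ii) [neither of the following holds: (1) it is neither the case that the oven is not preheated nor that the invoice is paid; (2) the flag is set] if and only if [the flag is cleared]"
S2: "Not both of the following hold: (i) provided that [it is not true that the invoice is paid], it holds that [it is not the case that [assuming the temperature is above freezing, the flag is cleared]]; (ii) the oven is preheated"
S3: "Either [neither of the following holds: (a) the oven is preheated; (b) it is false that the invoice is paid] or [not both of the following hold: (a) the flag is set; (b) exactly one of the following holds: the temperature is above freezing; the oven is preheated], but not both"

2

Let P = "the temperature is below freezing" (F), Q = "the oven is preheated" (T), R = "the invoice is paid" (F), S = "the flag is set" (T).

S1: This is P ⊕ (((¬Q ↓ R) ↓ S) ↔ ¬S).

¬Q = ¬T = F
¬Q ↓ R = F ↓ F = T
(¬Q ↓ R) ↓ S = T ↓ T = F
¬S = ¬T = F
((¬Q ↓ R) ↓ S) ↔ ¬S = F ↔ F = T
P ⊕ (((¬Q ↓ R) ↓ S) ↔ ¬S) = F ⊕ T = T
Thus S1 is true.

S2: This is (¬R → ¬(¬P → ¬S)) ↑ Q.

¬R = ¬F = T
¬P = ¬F = T
¬S = ¬T = F
¬P → ¬S = T → F = F
¬(¬P → ¬S) = ¬F = T
¬R → ¬(¬P → ¬S) = T → T = T
(¬R → ¬(¬P → ¬S)) ↑ Q = T ↑ T = F
Hence S2 is false.

S3: This is (Q ↓ ¬R) ⊕ (S ↑ (¬P ⊕ Q)).

¬R = ¬F = T
Q ↓ ¬R = T ↓ T = F
¬P = ¬F = T
¬P ⊕ Q = T ⊕ T = F
S ↑ (¬P ⊕ Q) = T ↑ F = T
(Q ↓ ¬R) ⊕ (S ↑ (¬P ⊕ Q)) = F ⊕ T = T
Hence S3 is true.

Count: 2.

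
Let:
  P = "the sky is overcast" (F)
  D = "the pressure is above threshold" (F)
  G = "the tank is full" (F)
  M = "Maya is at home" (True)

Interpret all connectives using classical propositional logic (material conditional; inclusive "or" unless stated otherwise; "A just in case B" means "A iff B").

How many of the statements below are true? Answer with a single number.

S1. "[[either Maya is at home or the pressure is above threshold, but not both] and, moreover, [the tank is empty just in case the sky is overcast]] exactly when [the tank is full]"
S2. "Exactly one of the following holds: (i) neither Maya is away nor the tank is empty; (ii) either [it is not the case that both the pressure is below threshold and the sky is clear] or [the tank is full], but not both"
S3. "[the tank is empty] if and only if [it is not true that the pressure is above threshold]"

2

S1: In symbols: ((M ⊕ D) ∧ (¬G ↔ P)) ↔ G

M ⊕ D = T ⊕ F = T
¬G = ¬F = T
¬G ↔ P = T ↔ F = F
(M ⊕ D) ∧ (¬G ↔ P) = T ∧ F = F
((M ⊕ D) ∧ (¬G ↔ P)) ↔ G = F ↔ F = T
Hence S1 is true.

S2: Parsed as (¬M ↓ ¬G) ⊕ ((¬D ↑ ¬P) ⊕ G)

¬M = ¬T = F
¬G = ¬F = T
¬M ↓ ¬G = F ↓ T = F
¬D = ¬F = T
¬P = ¬F = T
¬D ↑ ¬P = T ↑ T = F
(¬D ↑ ¬P) ⊕ G = F ⊕ F = F
(¬M ↓ ¬G) ⊕ ((¬D ↑ ¬P) ⊕ G) = F ⊕ F = F
Hence S2 is false.

S3: Formalization: ¬G ↔ ¬D

¬G = ¬F = T
¬D = ¬F = T
¬G ↔ ¬D = T ↔ T = T
Hence S3 is true.

2 of the 3 statements are true.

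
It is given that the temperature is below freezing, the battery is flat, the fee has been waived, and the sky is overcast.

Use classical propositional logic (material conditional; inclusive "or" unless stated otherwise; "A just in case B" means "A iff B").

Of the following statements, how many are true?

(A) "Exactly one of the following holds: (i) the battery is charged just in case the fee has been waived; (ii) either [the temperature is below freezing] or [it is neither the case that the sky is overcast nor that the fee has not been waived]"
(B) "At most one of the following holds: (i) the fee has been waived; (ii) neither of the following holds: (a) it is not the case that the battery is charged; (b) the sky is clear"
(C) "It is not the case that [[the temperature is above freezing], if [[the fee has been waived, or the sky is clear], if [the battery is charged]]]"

3

Let Q = "the battery is charged" (F), R = "the fee has been waived" (T), P = "the temperature is below freezing" (T), S = "the sky is overcast" (T).

(A): Parsed as (Q ↔ R) ⊕ (P ∨ (S ↓ ¬R))

Q ↔ R = F ↔ T = F
¬R = ¬T = F
S ↓ ¬R = T ↓ F = F
P ∨ (S ↓ ¬R) = T ∨ F = T
(Q ↔ R) ⊕ (P ∨ (S ↓ ¬R)) = F ⊕ T = T
So (A) is true.

(B): This is R ↑ (¬Q ↓ ¬S).

¬Q = ¬F = T
¬S = ¬T = F
¬Q ↓ ¬S = T ↓ F = F
R ↑ (¬Q ↓ ¬S) = T ↑ F = T
Thus (B) is true.

(C): Parsed as ¬((Q → (R ∨ ¬S)) → ¬P)

¬S = ¬T = F
R ∨ ¬S = T ∨ F = T
Q → (R ∨ ¬S) = F → T = T
¬P = ¬T = F
(Q → (R ∨ ¬S)) → ¬P = T → F = F
¬((Q → (R ∨ ¬S)) → ¬P) = ¬F = T
Thus (C) is true.

Count: 3.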